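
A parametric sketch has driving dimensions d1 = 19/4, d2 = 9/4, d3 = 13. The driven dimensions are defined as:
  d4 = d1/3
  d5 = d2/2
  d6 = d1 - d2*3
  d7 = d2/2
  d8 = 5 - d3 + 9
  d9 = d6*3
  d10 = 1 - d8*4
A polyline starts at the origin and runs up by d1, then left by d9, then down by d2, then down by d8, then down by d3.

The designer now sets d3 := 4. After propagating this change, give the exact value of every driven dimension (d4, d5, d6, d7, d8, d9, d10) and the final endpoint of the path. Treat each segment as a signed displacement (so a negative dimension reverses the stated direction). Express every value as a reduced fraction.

Apply edit: d3 := 4
  d4 = d1/3 = 19/12
  d5 = d2/2 = 9/8
  d6 = d1 - d2*3 = -2
  d7 = d2/2 = 9/8
  d8 = 5 - d3 + 9 = 10
  d9 = d6*3 = -6
  d10 = 1 - d8*4 = -39
Walk from origin (0, 0):
  seg 1: up by d1 = 19/4 → (0, 19/4)
  seg 2: left by d9 = -6 → (6, 19/4)
  seg 3: down by d2 = 9/4 → (6, 5/2)
  seg 4: down by d8 = 10 → (6, -15/2)
  seg 5: down by d3 = 4 → (6, -23/2)

d4 = 19/12
d5 = 9/8
d6 = -2
d7 = 9/8
d8 = 10
d9 = -6
d10 = -39
endpoint = (6, -23/2)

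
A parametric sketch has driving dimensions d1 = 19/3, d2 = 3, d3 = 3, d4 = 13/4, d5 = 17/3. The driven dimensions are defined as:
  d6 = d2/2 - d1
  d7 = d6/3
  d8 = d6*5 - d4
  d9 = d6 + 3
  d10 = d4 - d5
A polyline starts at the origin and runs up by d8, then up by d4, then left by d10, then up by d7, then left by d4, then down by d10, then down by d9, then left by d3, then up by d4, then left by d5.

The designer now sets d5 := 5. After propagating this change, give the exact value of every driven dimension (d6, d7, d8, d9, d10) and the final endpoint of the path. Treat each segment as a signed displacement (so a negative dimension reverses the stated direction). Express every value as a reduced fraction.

Apply edit: d5 := 5
  d6 = d2/2 - d1 = -29/6
  d7 = d6/3 = -29/18
  d8 = d6*5 - d4 = -329/12
  d9 = d6 + 3 = -11/6
  d10 = d4 - d5 = -7/4
Walk from origin (0, 0):
  seg 1: up by d8 = -329/12 → (0, -329/12)
  seg 2: up by d4 = 13/4 → (0, -145/6)
  seg 3: left by d10 = -7/4 → (7/4, -145/6)
  seg 4: up by d7 = -29/18 → (7/4, -232/9)
  seg 5: left by d4 = 13/4 → (-3/2, -232/9)
  seg 6: down by d10 = -7/4 → (-3/2, -865/36)
  seg 7: down by d9 = -11/6 → (-3/2, -799/36)
  seg 8: left by d3 = 3 → (-9/2, -799/36)
  seg 9: up by d4 = 13/4 → (-9/2, -341/18)
  seg 10: left by d5 = 5 → (-19/2, -341/18)

d6 = -29/6
d7 = -29/18
d8 = -329/12
d9 = -11/6
d10 = -7/4
endpoint = (-19/2, -341/18)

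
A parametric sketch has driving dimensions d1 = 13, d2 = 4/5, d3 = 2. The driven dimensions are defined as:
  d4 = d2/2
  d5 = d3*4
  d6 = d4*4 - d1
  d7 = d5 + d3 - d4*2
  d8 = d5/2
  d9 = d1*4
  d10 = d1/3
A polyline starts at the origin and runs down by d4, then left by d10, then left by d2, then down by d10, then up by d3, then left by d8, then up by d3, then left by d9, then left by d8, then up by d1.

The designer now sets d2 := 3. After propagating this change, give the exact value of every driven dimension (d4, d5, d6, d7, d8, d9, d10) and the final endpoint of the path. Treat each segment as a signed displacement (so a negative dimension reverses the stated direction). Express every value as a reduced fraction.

d4 = 3/2
d5 = 8
d6 = -7
d7 = 7
d8 = 4
d9 = 52
d10 = 13/3
endpoint = (-202/3, 67/6)

Apply edit: d2 := 3
  d4 = d2/2 = 3/2
  d5 = d3*4 = 8
  d6 = d4*4 - d1 = -7
  d7 = d5 + d3 - d4*2 = 7
  d8 = d5/2 = 4
  d9 = d1*4 = 52
  d10 = d1/3 = 13/3
Walk from origin (0, 0):
  seg 1: down by d4 = 3/2 → (0, -3/2)
  seg 2: left by d10 = 13/3 → (-13/3, -3/2)
  seg 3: left by d2 = 3 → (-22/3, -3/2)
  seg 4: down by d10 = 13/3 → (-22/3, -35/6)
  seg 5: up by d3 = 2 → (-22/3, -23/6)
  seg 6: left by d8 = 4 → (-34/3, -23/6)
  seg 7: up by d3 = 2 → (-34/3, -11/6)
  seg 8: left by d9 = 52 → (-190/3, -11/6)
  seg 9: left by d8 = 4 → (-202/3, -11/6)
  seg 10: up by d1 = 13 → (-202/3, 67/6)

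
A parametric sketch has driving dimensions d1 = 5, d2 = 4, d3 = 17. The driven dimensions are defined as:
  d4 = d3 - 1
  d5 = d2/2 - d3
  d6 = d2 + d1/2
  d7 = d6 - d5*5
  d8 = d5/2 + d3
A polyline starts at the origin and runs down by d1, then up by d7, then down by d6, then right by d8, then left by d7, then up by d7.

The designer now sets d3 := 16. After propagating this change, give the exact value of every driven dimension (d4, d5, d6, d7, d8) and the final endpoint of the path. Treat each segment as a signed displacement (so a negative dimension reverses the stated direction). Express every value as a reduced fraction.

Apply edit: d3 := 16
  d4 = d3 - 1 = 15
  d5 = d2/2 - d3 = -14
  d6 = d2 + d1/2 = 13/2
  d7 = d6 - d5*5 = 153/2
  d8 = d5/2 + d3 = 9
Walk from origin (0, 0):
  seg 1: down by d1 = 5 → (0, -5)
  seg 2: up by d7 = 153/2 → (0, 143/2)
  seg 3: down by d6 = 13/2 → (0, 65)
  seg 4: right by d8 = 9 → (9, 65)
  seg 5: left by d7 = 153/2 → (-135/2, 65)
  seg 6: up by d7 = 153/2 → (-135/2, 283/2)

d4 = 15
d5 = -14
d6 = 13/2
d7 = 153/2
d8 = 9
endpoint = (-135/2, 283/2)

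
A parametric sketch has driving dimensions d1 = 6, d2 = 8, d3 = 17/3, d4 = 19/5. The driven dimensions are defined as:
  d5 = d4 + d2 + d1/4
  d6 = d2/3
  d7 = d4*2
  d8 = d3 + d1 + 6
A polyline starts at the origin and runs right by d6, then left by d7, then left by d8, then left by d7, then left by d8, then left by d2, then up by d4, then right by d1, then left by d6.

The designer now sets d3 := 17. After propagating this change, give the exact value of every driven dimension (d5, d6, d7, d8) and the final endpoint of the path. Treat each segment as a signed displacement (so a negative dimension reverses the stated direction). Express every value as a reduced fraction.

Apply edit: d3 := 17
  d5 = d4 + d2 + d1/4 = 133/10
  d6 = d2/3 = 8/3
  d7 = d4*2 = 38/5
  d8 = d3 + d1 + 6 = 29
Walk from origin (0, 0):
  seg 1: right by d6 = 8/3 → (8/3, 0)
  seg 2: left by d7 = 38/5 → (-74/15, 0)
  seg 3: left by d8 = 29 → (-509/15, 0)
  seg 4: left by d7 = 38/5 → (-623/15, 0)
  seg 5: left by d8 = 29 → (-1058/15, 0)
  seg 6: left by d2 = 8 → (-1178/15, 0)
  seg 7: up by d4 = 19/5 → (-1178/15, 19/5)
  seg 8: right by d1 = 6 → (-1088/15, 19/5)
  seg 9: left by d6 = 8/3 → (-376/5, 19/5)

d5 = 133/10
d6 = 8/3
d7 = 38/5
d8 = 29
endpoint = (-376/5, 19/5)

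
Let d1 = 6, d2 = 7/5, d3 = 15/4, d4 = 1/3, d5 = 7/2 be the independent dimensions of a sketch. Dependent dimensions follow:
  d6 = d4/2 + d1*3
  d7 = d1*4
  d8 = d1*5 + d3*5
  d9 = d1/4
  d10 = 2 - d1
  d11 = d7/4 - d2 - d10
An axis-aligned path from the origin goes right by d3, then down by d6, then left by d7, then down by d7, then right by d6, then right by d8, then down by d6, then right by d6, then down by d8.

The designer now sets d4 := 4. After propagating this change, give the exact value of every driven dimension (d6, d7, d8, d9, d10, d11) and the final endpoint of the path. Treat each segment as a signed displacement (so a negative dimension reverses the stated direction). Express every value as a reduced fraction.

d6 = 20
d7 = 24
d8 = 195/4
d9 = 3/2
d10 = -4
d11 = 43/5
endpoint = (137/2, -451/4)

Apply edit: d4 := 4
  d6 = d4/2 + d1*3 = 20
  d7 = d1*4 = 24
  d8 = d1*5 + d3*5 = 195/4
  d9 = d1/4 = 3/2
  d10 = 2 - d1 = -4
  d11 = d7/4 - d2 - d10 = 43/5
Walk from origin (0, 0):
  seg 1: right by d3 = 15/4 → (15/4, 0)
  seg 2: down by d6 = 20 → (15/4, -20)
  seg 3: left by d7 = 24 → (-81/4, -20)
  seg 4: down by d7 = 24 → (-81/4, -44)
  seg 5: right by d6 = 20 → (-1/4, -44)
  seg 6: right by d8 = 195/4 → (97/2, -44)
  seg 7: down by d6 = 20 → (97/2, -64)
  seg 8: right by d6 = 20 → (137/2, -64)
  seg 9: down by d8 = 195/4 → (137/2, -451/4)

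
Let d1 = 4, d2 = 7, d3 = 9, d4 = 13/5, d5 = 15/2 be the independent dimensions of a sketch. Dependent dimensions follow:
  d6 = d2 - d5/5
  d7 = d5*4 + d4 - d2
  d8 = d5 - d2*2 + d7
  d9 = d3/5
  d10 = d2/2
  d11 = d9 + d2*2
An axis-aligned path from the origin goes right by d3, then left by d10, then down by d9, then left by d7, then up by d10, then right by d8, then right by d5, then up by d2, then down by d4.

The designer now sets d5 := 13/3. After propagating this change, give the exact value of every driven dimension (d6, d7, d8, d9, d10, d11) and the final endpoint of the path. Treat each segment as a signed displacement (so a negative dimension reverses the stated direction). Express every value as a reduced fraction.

Apply edit: d5 := 13/3
  d6 = d2 - d5/5 = 92/15
  d7 = d5*4 + d4 - d2 = 194/15
  d8 = d5 - d2*2 + d7 = 49/15
  d9 = d3/5 = 9/5
  d10 = d2/2 = 7/2
  d11 = d9 + d2*2 = 79/5
Walk from origin (0, 0):
  seg 1: right by d3 = 9 → (9, 0)
  seg 2: left by d10 = 7/2 → (11/2, 0)
  seg 3: down by d9 = 9/5 → (11/2, -9/5)
  seg 4: left by d7 = 194/15 → (-223/30, -9/5)
  seg 5: up by d10 = 7/2 → (-223/30, 17/10)
  seg 6: right by d8 = 49/15 → (-25/6, 17/10)
  seg 7: right by d5 = 13/3 → (1/6, 17/10)
  seg 8: up by d2 = 7 → (1/6, 87/10)
  seg 9: down by d4 = 13/5 → (1/6, 61/10)

d6 = 92/15
d7 = 194/15
d8 = 49/15
d9 = 9/5
d10 = 7/2
d11 = 79/5
endpoint = (1/6, 61/10)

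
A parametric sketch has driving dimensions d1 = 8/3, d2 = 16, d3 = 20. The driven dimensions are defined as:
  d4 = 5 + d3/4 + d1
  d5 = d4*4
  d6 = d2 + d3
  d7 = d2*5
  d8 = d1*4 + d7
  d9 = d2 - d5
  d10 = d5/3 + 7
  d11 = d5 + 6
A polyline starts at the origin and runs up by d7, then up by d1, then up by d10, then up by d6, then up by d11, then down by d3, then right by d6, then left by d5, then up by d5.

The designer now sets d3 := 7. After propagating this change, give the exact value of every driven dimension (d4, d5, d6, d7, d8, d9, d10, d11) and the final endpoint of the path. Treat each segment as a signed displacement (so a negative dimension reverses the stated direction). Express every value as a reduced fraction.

d4 = 113/12
d5 = 113/3
d6 = 23
d7 = 80
d8 = 272/3
d9 = -65/3
d10 = 176/9
d11 = 131/3
endpoint = (-44/3, 1796/9)

Apply edit: d3 := 7
  d4 = 5 + d3/4 + d1 = 113/12
  d5 = d4*4 = 113/3
  d6 = d2 + d3 = 23
  d7 = d2*5 = 80
  d8 = d1*4 + d7 = 272/3
  d9 = d2 - d5 = -65/3
  d10 = d5/3 + 7 = 176/9
  d11 = d5 + 6 = 131/3
Walk from origin (0, 0):
  seg 1: up by d7 = 80 → (0, 80)
  seg 2: up by d1 = 8/3 → (0, 248/3)
  seg 3: up by d10 = 176/9 → (0, 920/9)
  seg 4: up by d6 = 23 → (0, 1127/9)
  seg 5: up by d11 = 131/3 → (0, 1520/9)
  seg 6: down by d3 = 7 → (0, 1457/9)
  seg 7: right by d6 = 23 → (23, 1457/9)
  seg 8: left by d5 = 113/3 → (-44/3, 1457/9)
  seg 9: up by d5 = 113/3 → (-44/3, 1796/9)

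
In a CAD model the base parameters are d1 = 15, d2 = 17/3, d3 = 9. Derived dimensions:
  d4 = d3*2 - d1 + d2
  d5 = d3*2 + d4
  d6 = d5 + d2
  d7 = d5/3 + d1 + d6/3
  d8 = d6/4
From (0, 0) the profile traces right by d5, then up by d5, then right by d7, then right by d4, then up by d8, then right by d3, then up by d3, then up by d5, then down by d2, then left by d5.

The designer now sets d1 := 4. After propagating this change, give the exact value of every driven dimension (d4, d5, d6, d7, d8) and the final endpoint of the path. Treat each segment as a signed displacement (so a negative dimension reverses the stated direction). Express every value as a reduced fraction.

d4 = 59/3
d5 = 113/3
d6 = 130/3
d7 = 31
d8 = 65/6
endpoint = (179/3, 179/2)

Apply edit: d1 := 4
  d4 = d3*2 - d1 + d2 = 59/3
  d5 = d3*2 + d4 = 113/3
  d6 = d5 + d2 = 130/3
  d7 = d5/3 + d1 + d6/3 = 31
  d8 = d6/4 = 65/6
Walk from origin (0, 0):
  seg 1: right by d5 = 113/3 → (113/3, 0)
  seg 2: up by d5 = 113/3 → (113/3, 113/3)
  seg 3: right by d7 = 31 → (206/3, 113/3)
  seg 4: right by d4 = 59/3 → (265/3, 113/3)
  seg 5: up by d8 = 65/6 → (265/3, 97/2)
  seg 6: right by d3 = 9 → (292/3, 97/2)
  seg 7: up by d3 = 9 → (292/3, 115/2)
  seg 8: up by d5 = 113/3 → (292/3, 571/6)
  seg 9: down by d2 = 17/3 → (292/3, 179/2)
  seg 10: left by d5 = 113/3 → (179/3, 179/2)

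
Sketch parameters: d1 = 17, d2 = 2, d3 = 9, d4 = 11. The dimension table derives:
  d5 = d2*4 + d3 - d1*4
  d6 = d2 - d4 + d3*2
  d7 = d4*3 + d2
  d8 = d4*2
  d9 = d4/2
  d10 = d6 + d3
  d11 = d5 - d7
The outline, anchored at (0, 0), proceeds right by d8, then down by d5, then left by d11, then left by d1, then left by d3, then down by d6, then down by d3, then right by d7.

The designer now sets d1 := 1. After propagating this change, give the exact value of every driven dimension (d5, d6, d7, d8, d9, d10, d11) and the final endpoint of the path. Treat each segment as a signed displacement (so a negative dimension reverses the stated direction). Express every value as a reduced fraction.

d5 = 13
d6 = 9
d7 = 35
d8 = 22
d9 = 11/2
d10 = 18
d11 = -22
endpoint = (69, -31)

Apply edit: d1 := 1
  d5 = d2*4 + d3 - d1*4 = 13
  d6 = d2 - d4 + d3*2 = 9
  d7 = d4*3 + d2 = 35
  d8 = d4*2 = 22
  d9 = d4/2 = 11/2
  d10 = d6 + d3 = 18
  d11 = d5 - d7 = -22
Walk from origin (0, 0):
  seg 1: right by d8 = 22 → (22, 0)
  seg 2: down by d5 = 13 → (22, -13)
  seg 3: left by d11 = -22 → (44, -13)
  seg 4: left by d1 = 1 → (43, -13)
  seg 5: left by d3 = 9 → (34, -13)
  seg 6: down by d6 = 9 → (34, -22)
  seg 7: down by d3 = 9 → (34, -31)
  seg 8: right by d7 = 35 → (69, -31)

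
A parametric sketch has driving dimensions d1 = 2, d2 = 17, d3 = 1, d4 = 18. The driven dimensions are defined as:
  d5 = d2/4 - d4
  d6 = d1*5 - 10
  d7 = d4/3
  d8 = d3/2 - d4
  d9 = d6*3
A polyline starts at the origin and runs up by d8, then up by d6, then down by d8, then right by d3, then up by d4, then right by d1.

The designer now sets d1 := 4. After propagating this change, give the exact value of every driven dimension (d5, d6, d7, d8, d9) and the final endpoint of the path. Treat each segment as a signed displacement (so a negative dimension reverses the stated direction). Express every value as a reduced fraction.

d5 = -55/4
d6 = 10
d7 = 6
d8 = -35/2
d9 = 30
endpoint = (5, 28)

Apply edit: d1 := 4
  d5 = d2/4 - d4 = -55/4
  d6 = d1*5 - 10 = 10
  d7 = d4/3 = 6
  d8 = d3/2 - d4 = -35/2
  d9 = d6*3 = 30
Walk from origin (0, 0):
  seg 1: up by d8 = -35/2 → (0, -35/2)
  seg 2: up by d6 = 10 → (0, -15/2)
  seg 3: down by d8 = -35/2 → (0, 10)
  seg 4: right by d3 = 1 → (1, 10)
  seg 5: up by d4 = 18 → (1, 28)
  seg 6: right by d1 = 4 → (5, 28)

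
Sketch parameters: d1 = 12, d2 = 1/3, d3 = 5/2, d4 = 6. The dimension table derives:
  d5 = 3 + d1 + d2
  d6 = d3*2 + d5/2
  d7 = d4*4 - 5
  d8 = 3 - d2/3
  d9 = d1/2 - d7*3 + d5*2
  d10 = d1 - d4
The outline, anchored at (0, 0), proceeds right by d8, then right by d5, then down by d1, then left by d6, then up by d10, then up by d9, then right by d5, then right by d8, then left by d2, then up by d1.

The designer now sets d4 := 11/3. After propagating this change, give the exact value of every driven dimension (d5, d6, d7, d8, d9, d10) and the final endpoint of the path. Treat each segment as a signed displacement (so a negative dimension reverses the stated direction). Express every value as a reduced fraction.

Apply edit: d4 := 11/3
  d5 = 3 + d1 + d2 = 46/3
  d6 = d3*2 + d5/2 = 38/3
  d7 = d4*4 - 5 = 29/3
  d8 = 3 - d2/3 = 26/9
  d9 = d1/2 - d7*3 + d5*2 = 23/3
  d10 = d1 - d4 = 25/3
Walk from origin (0, 0):
  seg 1: right by d8 = 26/9 → (26/9, 0)
  seg 2: right by d5 = 46/3 → (164/9, 0)
  seg 3: down by d1 = 12 → (164/9, -12)
  seg 4: left by d6 = 38/3 → (50/9, -12)
  seg 5: up by d10 = 25/3 → (50/9, -11/3)
  seg 6: up by d9 = 23/3 → (50/9, 4)
  seg 7: right by d5 = 46/3 → (188/9, 4)
  seg 8: right by d8 = 26/9 → (214/9, 4)
  seg 9: left by d2 = 1/3 → (211/9, 4)
  seg 10: up by d1 = 12 → (211/9, 16)

d5 = 46/3
d6 = 38/3
d7 = 29/3
d8 = 26/9
d9 = 23/3
d10 = 25/3
endpoint = (211/9, 16)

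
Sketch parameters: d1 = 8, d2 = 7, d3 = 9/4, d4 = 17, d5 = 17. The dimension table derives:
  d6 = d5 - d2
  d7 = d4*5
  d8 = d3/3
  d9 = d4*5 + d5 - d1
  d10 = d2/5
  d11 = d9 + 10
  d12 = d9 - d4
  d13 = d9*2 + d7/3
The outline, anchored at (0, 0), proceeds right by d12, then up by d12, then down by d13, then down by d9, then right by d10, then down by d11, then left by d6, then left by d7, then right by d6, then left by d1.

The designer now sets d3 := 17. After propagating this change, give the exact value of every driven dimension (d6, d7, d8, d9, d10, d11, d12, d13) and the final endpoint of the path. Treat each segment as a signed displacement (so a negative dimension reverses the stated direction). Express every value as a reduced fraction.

d6 = 10
d7 = 85
d8 = 17/3
d9 = 94
d10 = 7/5
d11 = 104
d12 = 77
d13 = 649/3
endpoint = (-73/5, -1012/3)

Apply edit: d3 := 17
  d6 = d5 - d2 = 10
  d7 = d4*5 = 85
  d8 = d3/3 = 17/3
  d9 = d4*5 + d5 - d1 = 94
  d10 = d2/5 = 7/5
  d11 = d9 + 10 = 104
  d12 = d9 - d4 = 77
  d13 = d9*2 + d7/3 = 649/3
Walk from origin (0, 0):
  seg 1: right by d12 = 77 → (77, 0)
  seg 2: up by d12 = 77 → (77, 77)
  seg 3: down by d13 = 649/3 → (77, -418/3)
  seg 4: down by d9 = 94 → (77, -700/3)
  seg 5: right by d10 = 7/5 → (392/5, -700/3)
  seg 6: down by d11 = 104 → (392/5, -1012/3)
  seg 7: left by d6 = 10 → (342/5, -1012/3)
  seg 8: left by d7 = 85 → (-83/5, -1012/3)
  seg 9: right by d6 = 10 → (-33/5, -1012/3)
  seg 10: left by d1 = 8 → (-73/5, -1012/3)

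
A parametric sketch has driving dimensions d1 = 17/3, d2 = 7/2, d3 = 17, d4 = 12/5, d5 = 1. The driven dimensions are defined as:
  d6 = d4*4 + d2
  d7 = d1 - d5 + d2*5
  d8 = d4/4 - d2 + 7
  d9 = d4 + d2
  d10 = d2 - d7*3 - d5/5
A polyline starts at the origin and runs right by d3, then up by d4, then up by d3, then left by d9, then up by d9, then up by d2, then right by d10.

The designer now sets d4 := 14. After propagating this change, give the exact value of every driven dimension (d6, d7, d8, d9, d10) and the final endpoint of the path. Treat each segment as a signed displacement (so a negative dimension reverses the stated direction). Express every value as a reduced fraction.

Apply edit: d4 := 14
  d6 = d4*4 + d2 = 119/2
  d7 = d1 - d5 + d2*5 = 133/6
  d8 = d4/4 - d2 + 7 = 7
  d9 = d4 + d2 = 35/2
  d10 = d2 - d7*3 - d5/5 = -316/5
Walk from origin (0, 0):
  seg 1: right by d3 = 17 → (17, 0)
  seg 2: up by d4 = 14 → (17, 14)
  seg 3: up by d3 = 17 → (17, 31)
  seg 4: left by d9 = 35/2 → (-1/2, 31)
  seg 5: up by d9 = 35/2 → (-1/2, 97/2)
  seg 6: up by d2 = 7/2 → (-1/2, 52)
  seg 7: right by d10 = -316/5 → (-637/10, 52)

d6 = 119/2
d7 = 133/6
d8 = 7
d9 = 35/2
d10 = -316/5
endpoint = (-637/10, 52)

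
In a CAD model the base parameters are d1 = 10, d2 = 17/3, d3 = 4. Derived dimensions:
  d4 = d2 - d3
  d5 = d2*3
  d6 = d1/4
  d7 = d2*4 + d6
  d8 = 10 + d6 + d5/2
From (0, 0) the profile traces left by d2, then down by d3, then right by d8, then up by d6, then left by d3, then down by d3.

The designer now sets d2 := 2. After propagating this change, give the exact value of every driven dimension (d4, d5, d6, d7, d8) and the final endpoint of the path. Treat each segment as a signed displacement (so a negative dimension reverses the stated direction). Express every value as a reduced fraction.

d4 = -2
d5 = 6
d6 = 5/2
d7 = 21/2
d8 = 31/2
endpoint = (19/2, -11/2)

Apply edit: d2 := 2
  d4 = d2 - d3 = -2
  d5 = d2*3 = 6
  d6 = d1/4 = 5/2
  d7 = d2*4 + d6 = 21/2
  d8 = 10 + d6 + d5/2 = 31/2
Walk from origin (0, 0):
  seg 1: left by d2 = 2 → (-2, 0)
  seg 2: down by d3 = 4 → (-2, -4)
  seg 3: right by d8 = 31/2 → (27/2, -4)
  seg 4: up by d6 = 5/2 → (27/2, -3/2)
  seg 5: left by d3 = 4 → (19/2, -3/2)
  seg 6: down by d3 = 4 → (19/2, -11/2)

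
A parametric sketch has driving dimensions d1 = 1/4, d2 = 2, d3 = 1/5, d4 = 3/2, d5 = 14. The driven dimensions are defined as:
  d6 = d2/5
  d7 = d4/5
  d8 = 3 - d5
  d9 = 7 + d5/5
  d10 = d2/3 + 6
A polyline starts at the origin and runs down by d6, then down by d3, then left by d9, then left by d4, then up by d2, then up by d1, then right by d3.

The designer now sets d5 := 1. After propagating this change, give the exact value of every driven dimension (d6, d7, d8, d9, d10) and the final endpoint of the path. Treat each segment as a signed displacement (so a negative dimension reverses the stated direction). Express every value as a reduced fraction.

Apply edit: d5 := 1
  d6 = d2/5 = 2/5
  d7 = d4/5 = 3/10
  d8 = 3 - d5 = 2
  d9 = 7 + d5/5 = 36/5
  d10 = d2/3 + 6 = 20/3
Walk from origin (0, 0):
  seg 1: down by d6 = 2/5 → (0, -2/5)
  seg 2: down by d3 = 1/5 → (0, -3/5)
  seg 3: left by d9 = 36/5 → (-36/5, -3/5)
  seg 4: left by d4 = 3/2 → (-87/10, -3/5)
  seg 5: up by d2 = 2 → (-87/10, 7/5)
  seg 6: up by d1 = 1/4 → (-87/10, 33/20)
  seg 7: right by d3 = 1/5 → (-17/2, 33/20)

d6 = 2/5
d7 = 3/10
d8 = 2
d9 = 36/5
d10 = 20/3
endpoint = (-17/2, 33/20)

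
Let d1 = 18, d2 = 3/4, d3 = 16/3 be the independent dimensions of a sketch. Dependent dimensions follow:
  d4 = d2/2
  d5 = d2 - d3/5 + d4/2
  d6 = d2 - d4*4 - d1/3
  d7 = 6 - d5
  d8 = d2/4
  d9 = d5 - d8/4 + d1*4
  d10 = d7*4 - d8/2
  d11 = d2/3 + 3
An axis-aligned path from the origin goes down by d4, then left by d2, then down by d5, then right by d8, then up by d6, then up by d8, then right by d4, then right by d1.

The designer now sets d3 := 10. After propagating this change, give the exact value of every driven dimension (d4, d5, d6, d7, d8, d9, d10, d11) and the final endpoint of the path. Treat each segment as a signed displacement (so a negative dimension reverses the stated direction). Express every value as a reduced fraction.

d4 = 3/8
d5 = -17/16
d6 = -27/4
d7 = 113/16
d8 = 3/16
d9 = 4537/64
d10 = 901/32
d11 = 13/4
endpoint = (285/16, -47/8)

Apply edit: d3 := 10
  d4 = d2/2 = 3/8
  d5 = d2 - d3/5 + d4/2 = -17/16
  d6 = d2 - d4*4 - d1/3 = -27/4
  d7 = 6 - d5 = 113/16
  d8 = d2/4 = 3/16
  d9 = d5 - d8/4 + d1*4 = 4537/64
  d10 = d7*4 - d8/2 = 901/32
  d11 = d2/3 + 3 = 13/4
Walk from origin (0, 0):
  seg 1: down by d4 = 3/8 → (0, -3/8)
  seg 2: left by d2 = 3/4 → (-3/4, -3/8)
  seg 3: down by d5 = -17/16 → (-3/4, 11/16)
  seg 4: right by d8 = 3/16 → (-9/16, 11/16)
  seg 5: up by d6 = -27/4 → (-9/16, -97/16)
  seg 6: up by d8 = 3/16 → (-9/16, -47/8)
  seg 7: right by d4 = 3/8 → (-3/16, -47/8)
  seg 8: right by d1 = 18 → (285/16, -47/8)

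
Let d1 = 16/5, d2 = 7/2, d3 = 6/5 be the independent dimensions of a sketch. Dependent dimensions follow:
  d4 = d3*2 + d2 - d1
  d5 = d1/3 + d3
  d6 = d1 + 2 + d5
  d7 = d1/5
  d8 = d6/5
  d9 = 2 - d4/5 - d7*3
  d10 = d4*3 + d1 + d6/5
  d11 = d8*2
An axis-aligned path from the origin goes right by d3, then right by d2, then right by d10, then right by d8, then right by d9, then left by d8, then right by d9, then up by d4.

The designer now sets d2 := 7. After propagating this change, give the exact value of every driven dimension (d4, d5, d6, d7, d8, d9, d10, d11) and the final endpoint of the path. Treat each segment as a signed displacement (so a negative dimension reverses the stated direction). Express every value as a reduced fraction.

d4 = 31/5
d5 = 34/15
d6 = 112/15
d7 = 16/25
d8 = 112/75
d9 = -29/25
d10 = 1747/75
d11 = 224/75
endpoint = (2188/75, 31/5)

Apply edit: d2 := 7
  d4 = d3*2 + d2 - d1 = 31/5
  d5 = d1/3 + d3 = 34/15
  d6 = d1 + 2 + d5 = 112/15
  d7 = d1/5 = 16/25
  d8 = d6/5 = 112/75
  d9 = 2 - d4/5 - d7*3 = -29/25
  d10 = d4*3 + d1 + d6/5 = 1747/75
  d11 = d8*2 = 224/75
Walk from origin (0, 0):
  seg 1: right by d3 = 6/5 → (6/5, 0)
  seg 2: right by d2 = 7 → (41/5, 0)
  seg 3: right by d10 = 1747/75 → (2362/75, 0)
  seg 4: right by d8 = 112/75 → (2474/75, 0)
  seg 5: right by d9 = -29/25 → (2387/75, 0)
  seg 6: left by d8 = 112/75 → (91/3, 0)
  seg 7: right by d9 = -29/25 → (2188/75, 0)
  seg 8: up by d4 = 31/5 → (2188/75, 31/5)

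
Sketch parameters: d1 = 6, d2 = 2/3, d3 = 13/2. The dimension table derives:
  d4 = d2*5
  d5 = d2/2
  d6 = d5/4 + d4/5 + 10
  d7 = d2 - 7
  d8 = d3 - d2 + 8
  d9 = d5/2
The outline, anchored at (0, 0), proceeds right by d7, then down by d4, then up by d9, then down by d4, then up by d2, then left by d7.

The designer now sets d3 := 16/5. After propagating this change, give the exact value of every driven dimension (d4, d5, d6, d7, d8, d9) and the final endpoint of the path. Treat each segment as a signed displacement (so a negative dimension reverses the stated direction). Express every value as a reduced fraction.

d4 = 10/3
d5 = 1/3
d6 = 43/4
d7 = -19/3
d8 = 158/15
d9 = 1/6
endpoint = (0, -35/6)

Apply edit: d3 := 16/5
  d4 = d2*5 = 10/3
  d5 = d2/2 = 1/3
  d6 = d5/4 + d4/5 + 10 = 43/4
  d7 = d2 - 7 = -19/3
  d8 = d3 - d2 + 8 = 158/15
  d9 = d5/2 = 1/6
Walk from origin (0, 0):
  seg 1: right by d7 = -19/3 → (-19/3, 0)
  seg 2: down by d4 = 10/3 → (-19/3, -10/3)
  seg 3: up by d9 = 1/6 → (-19/3, -19/6)
  seg 4: down by d4 = 10/3 → (-19/3, -13/2)
  seg 5: up by d2 = 2/3 → (-19/3, -35/6)
  seg 6: left by d7 = -19/3 → (0, -35/6)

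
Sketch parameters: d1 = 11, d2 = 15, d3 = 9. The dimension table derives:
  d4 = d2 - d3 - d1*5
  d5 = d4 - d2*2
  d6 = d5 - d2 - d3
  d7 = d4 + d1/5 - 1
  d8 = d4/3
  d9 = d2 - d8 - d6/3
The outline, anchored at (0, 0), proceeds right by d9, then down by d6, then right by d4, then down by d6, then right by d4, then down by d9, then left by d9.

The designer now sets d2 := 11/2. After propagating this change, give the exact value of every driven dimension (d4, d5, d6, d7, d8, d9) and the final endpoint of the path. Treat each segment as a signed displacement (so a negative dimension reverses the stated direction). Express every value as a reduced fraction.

d4 = -117/2
d5 = -139/2
d6 = -84
d7 = -573/10
d8 = -39/2
d9 = 53
endpoint = (-117, 115)

Apply edit: d2 := 11/2
  d4 = d2 - d3 - d1*5 = -117/2
  d5 = d4 - d2*2 = -139/2
  d6 = d5 - d2 - d3 = -84
  d7 = d4 + d1/5 - 1 = -573/10
  d8 = d4/3 = -39/2
  d9 = d2 - d8 - d6/3 = 53
Walk from origin (0, 0):
  seg 1: right by d9 = 53 → (53, 0)
  seg 2: down by d6 = -84 → (53, 84)
  seg 3: right by d4 = -117/2 → (-11/2, 84)
  seg 4: down by d6 = -84 → (-11/2, 168)
  seg 5: right by d4 = -117/2 → (-64, 168)
  seg 6: down by d9 = 53 → (-64, 115)
  seg 7: left by d9 = 53 → (-117, 115)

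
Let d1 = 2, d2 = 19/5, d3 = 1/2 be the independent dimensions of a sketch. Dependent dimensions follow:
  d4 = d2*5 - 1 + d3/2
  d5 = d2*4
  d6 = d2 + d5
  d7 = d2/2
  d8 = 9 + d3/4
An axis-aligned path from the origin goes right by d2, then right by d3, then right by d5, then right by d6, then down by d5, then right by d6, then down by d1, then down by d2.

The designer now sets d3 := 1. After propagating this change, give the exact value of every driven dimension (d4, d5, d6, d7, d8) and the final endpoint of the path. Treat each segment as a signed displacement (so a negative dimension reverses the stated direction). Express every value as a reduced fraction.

d4 = 37/2
d5 = 76/5
d6 = 19
d7 = 19/10
d8 = 37/4
endpoint = (58, -21)

Apply edit: d3 := 1
  d4 = d2*5 - 1 + d3/2 = 37/2
  d5 = d2*4 = 76/5
  d6 = d2 + d5 = 19
  d7 = d2/2 = 19/10
  d8 = 9 + d3/4 = 37/4
Walk from origin (0, 0):
  seg 1: right by d2 = 19/5 → (19/5, 0)
  seg 2: right by d3 = 1 → (24/5, 0)
  seg 3: right by d5 = 76/5 → (20, 0)
  seg 4: right by d6 = 19 → (39, 0)
  seg 5: down by d5 = 76/5 → (39, -76/5)
  seg 6: right by d6 = 19 → (58, -76/5)
  seg 7: down by d1 = 2 → (58, -86/5)
  seg 8: down by d2 = 19/5 → (58, -21)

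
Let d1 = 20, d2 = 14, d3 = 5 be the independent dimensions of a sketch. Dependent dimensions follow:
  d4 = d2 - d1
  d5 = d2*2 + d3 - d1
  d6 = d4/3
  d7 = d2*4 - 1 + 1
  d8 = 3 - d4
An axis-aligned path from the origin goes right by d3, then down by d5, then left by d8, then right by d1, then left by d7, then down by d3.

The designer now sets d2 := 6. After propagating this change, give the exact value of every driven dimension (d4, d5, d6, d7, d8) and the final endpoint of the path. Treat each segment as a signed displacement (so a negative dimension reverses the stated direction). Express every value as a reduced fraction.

Apply edit: d2 := 6
  d4 = d2 - d1 = -14
  d5 = d2*2 + d3 - d1 = -3
  d6 = d4/3 = -14/3
  d7 = d2*4 - 1 + 1 = 24
  d8 = 3 - d4 = 17
Walk from origin (0, 0):
  seg 1: right by d3 = 5 → (5, 0)
  seg 2: down by d5 = -3 → (5, 3)
  seg 3: left by d8 = 17 → (-12, 3)
  seg 4: right by d1 = 20 → (8, 3)
  seg 5: left by d7 = 24 → (-16, 3)
  seg 6: down by d3 = 5 → (-16, -2)

d4 = -14
d5 = -3
d6 = -14/3
d7 = 24
d8 = 17
endpoint = (-16, -2)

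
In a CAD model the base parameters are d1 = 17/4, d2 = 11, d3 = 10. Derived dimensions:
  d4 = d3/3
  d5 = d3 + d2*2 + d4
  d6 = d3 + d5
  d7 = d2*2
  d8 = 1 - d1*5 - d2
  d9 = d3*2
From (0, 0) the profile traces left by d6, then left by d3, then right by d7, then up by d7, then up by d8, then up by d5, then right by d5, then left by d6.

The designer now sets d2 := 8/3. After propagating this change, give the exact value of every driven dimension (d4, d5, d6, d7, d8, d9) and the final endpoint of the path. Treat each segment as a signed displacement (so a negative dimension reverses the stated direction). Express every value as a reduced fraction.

d4 = 10/3
d5 = 56/3
d6 = 86/3
d7 = 16/3
d8 = -275/12
d9 = 20
endpoint = (-130/3, 13/12)

Apply edit: d2 := 8/3
  d4 = d3/3 = 10/3
  d5 = d3 + d2*2 + d4 = 56/3
  d6 = d3 + d5 = 86/3
  d7 = d2*2 = 16/3
  d8 = 1 - d1*5 - d2 = -275/12
  d9 = d3*2 = 20
Walk from origin (0, 0):
  seg 1: left by d6 = 86/3 → (-86/3, 0)
  seg 2: left by d3 = 10 → (-116/3, 0)
  seg 3: right by d7 = 16/3 → (-100/3, 0)
  seg 4: up by d7 = 16/3 → (-100/3, 16/3)
  seg 5: up by d8 = -275/12 → (-100/3, -211/12)
  seg 6: up by d5 = 56/3 → (-100/3, 13/12)
  seg 7: right by d5 = 56/3 → (-44/3, 13/12)
  seg 8: left by d6 = 86/3 → (-130/3, 13/12)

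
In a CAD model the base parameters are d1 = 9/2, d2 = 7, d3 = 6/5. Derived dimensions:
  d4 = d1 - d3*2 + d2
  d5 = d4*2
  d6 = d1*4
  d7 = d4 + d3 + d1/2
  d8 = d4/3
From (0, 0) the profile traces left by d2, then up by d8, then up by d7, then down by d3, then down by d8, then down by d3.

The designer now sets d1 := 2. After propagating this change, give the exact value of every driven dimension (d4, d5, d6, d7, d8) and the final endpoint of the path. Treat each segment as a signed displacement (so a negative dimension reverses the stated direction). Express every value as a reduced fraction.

Apply edit: d1 := 2
  d4 = d1 - d3*2 + d2 = 33/5
  d5 = d4*2 = 66/5
  d6 = d1*4 = 8
  d7 = d4 + d3 + d1/2 = 44/5
  d8 = d4/3 = 11/5
Walk from origin (0, 0):
  seg 1: left by d2 = 7 → (-7, 0)
  seg 2: up by d8 = 11/5 → (-7, 11/5)
  seg 3: up by d7 = 44/5 → (-7, 11)
  seg 4: down by d3 = 6/5 → (-7, 49/5)
  seg 5: down by d8 = 11/5 → (-7, 38/5)
  seg 6: down by d3 = 6/5 → (-7, 32/5)

d4 = 33/5
d5 = 66/5
d6 = 8
d7 = 44/5
d8 = 11/5
endpoint = (-7, 32/5)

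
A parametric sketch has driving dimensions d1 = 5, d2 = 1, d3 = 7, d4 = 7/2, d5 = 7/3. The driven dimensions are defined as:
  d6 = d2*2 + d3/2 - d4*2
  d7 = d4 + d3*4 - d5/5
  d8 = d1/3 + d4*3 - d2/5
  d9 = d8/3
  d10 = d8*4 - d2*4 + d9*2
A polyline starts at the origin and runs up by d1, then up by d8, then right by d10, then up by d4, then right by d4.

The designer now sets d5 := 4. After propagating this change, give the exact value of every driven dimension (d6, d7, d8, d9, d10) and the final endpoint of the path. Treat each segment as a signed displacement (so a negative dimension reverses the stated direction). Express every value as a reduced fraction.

Apply edit: d5 := 4
  d6 = d2*2 + d3/2 - d4*2 = -3/2
  d7 = d4 + d3*4 - d5/5 = 307/10
  d8 = d1/3 + d4*3 - d2/5 = 359/30
  d9 = d8/3 = 359/90
  d10 = d8*4 - d2*4 + d9*2 = 2333/45
Walk from origin (0, 0):
  seg 1: up by d1 = 5 → (0, 5)
  seg 2: up by d8 = 359/30 → (0, 509/30)
  seg 3: right by d10 = 2333/45 → (2333/45, 509/30)
  seg 4: up by d4 = 7/2 → (2333/45, 307/15)
  seg 5: right by d4 = 7/2 → (4981/90, 307/15)

d6 = -3/2
d7 = 307/10
d8 = 359/30
d9 = 359/90
d10 = 2333/45
endpoint = (4981/90, 307/15)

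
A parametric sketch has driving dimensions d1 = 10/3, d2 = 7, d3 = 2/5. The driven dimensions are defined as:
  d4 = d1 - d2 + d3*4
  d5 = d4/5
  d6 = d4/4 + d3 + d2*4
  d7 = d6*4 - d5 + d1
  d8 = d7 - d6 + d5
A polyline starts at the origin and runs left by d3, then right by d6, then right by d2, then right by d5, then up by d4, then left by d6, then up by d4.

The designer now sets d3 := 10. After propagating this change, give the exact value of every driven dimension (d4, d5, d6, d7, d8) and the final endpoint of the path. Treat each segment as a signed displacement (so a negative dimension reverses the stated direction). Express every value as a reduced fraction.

d4 = 109/3
d5 = 109/15
d6 = 565/12
d7 = 922/5
d8 = 1735/12
endpoint = (64/15, 218/3)

Apply edit: d3 := 10
  d4 = d1 - d2 + d3*4 = 109/3
  d5 = d4/5 = 109/15
  d6 = d4/4 + d3 + d2*4 = 565/12
  d7 = d6*4 - d5 + d1 = 922/5
  d8 = d7 - d6 + d5 = 1735/12
Walk from origin (0, 0):
  seg 1: left by d3 = 10 → (-10, 0)
  seg 2: right by d6 = 565/12 → (445/12, 0)
  seg 3: right by d2 = 7 → (529/12, 0)
  seg 4: right by d5 = 109/15 → (1027/20, 0)
  seg 5: up by d4 = 109/3 → (1027/20, 109/3)
  seg 6: left by d6 = 565/12 → (64/15, 109/3)
  seg 7: up by d4 = 109/3 → (64/15, 218/3)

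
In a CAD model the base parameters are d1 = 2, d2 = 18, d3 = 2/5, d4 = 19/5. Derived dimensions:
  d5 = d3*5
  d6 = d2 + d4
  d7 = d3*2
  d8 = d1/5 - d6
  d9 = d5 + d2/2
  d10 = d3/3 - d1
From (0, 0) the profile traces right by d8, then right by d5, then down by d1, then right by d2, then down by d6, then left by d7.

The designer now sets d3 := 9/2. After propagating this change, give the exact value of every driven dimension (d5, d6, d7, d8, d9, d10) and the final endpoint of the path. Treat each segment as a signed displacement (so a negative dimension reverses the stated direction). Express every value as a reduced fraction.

Apply edit: d3 := 9/2
  d5 = d3*5 = 45/2
  d6 = d2 + d4 = 109/5
  d7 = d3*2 = 9
  d8 = d1/5 - d6 = -107/5
  d9 = d5 + d2/2 = 63/2
  d10 = d3/3 - d1 = -1/2
Walk from origin (0, 0):
  seg 1: right by d8 = -107/5 → (-107/5, 0)
  seg 2: right by d5 = 45/2 → (11/10, 0)
  seg 3: down by d1 = 2 → (11/10, -2)
  seg 4: right by d2 = 18 → (191/10, -2)
  seg 5: down by d6 = 109/5 → (191/10, -119/5)
  seg 6: left by d7 = 9 → (101/10, -119/5)

d5 = 45/2
d6 = 109/5
d7 = 9
d8 = -107/5
d9 = 63/2
d10 = -1/2
endpoint = (101/10, -119/5)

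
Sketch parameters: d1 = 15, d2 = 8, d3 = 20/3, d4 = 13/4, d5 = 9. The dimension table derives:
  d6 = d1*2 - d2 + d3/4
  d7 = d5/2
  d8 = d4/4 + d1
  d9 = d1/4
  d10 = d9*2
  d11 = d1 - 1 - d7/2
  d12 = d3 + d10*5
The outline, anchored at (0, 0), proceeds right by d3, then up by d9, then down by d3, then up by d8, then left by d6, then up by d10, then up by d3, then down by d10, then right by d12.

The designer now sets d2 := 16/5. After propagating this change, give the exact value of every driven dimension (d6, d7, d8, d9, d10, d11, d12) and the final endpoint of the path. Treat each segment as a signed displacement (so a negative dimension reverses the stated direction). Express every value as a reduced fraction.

Apply edit: d2 := 16/5
  d6 = d1*2 - d2 + d3/4 = 427/15
  d7 = d5/2 = 9/2
  d8 = d4/4 + d1 = 253/16
  d9 = d1/4 = 15/4
  d10 = d9*2 = 15/2
  d11 = d1 - 1 - d7/2 = 47/4
  d12 = d3 + d10*5 = 265/6
Walk from origin (0, 0):
  seg 1: right by d3 = 20/3 → (20/3, 0)
  seg 2: up by d9 = 15/4 → (20/3, 15/4)
  seg 3: down by d3 = 20/3 → (20/3, -35/12)
  seg 4: up by d8 = 253/16 → (20/3, 619/48)
  seg 5: left by d6 = 427/15 → (-109/5, 619/48)
  seg 6: up by d10 = 15/2 → (-109/5, 979/48)
  seg 7: up by d3 = 20/3 → (-109/5, 433/16)
  seg 8: down by d10 = 15/2 → (-109/5, 313/16)
  seg 9: right by d12 = 265/6 → (671/30, 313/16)

d6 = 427/15
d7 = 9/2
d8 = 253/16
d9 = 15/4
d10 = 15/2
d11 = 47/4
d12 = 265/6
endpoint = (671/30, 313/16)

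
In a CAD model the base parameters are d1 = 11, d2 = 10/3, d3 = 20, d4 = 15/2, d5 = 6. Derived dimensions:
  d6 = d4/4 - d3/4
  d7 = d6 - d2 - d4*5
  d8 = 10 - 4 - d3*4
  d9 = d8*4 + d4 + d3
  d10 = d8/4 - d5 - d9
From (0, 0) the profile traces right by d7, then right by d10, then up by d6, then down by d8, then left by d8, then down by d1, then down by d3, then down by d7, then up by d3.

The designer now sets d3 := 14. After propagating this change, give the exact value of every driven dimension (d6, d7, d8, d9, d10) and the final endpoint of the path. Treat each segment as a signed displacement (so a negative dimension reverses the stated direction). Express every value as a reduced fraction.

d6 = -13/8
d7 = -1019/24
d8 = -50
d9 = -357/2
d10 = 160
endpoint = (4021/24, 479/6)

Apply edit: d3 := 14
  d6 = d4/4 - d3/4 = -13/8
  d7 = d6 - d2 - d4*5 = -1019/24
  d8 = 10 - 4 - d3*4 = -50
  d9 = d8*4 + d4 + d3 = -357/2
  d10 = d8/4 - d5 - d9 = 160
Walk from origin (0, 0):
  seg 1: right by d7 = -1019/24 → (-1019/24, 0)
  seg 2: right by d10 = 160 → (2821/24, 0)
  seg 3: up by d6 = -13/8 → (2821/24, -13/8)
  seg 4: down by d8 = -50 → (2821/24, 387/8)
  seg 5: left by d8 = -50 → (4021/24, 387/8)
  seg 6: down by d1 = 11 → (4021/24, 299/8)
  seg 7: down by d3 = 14 → (4021/24, 187/8)
  seg 8: down by d7 = -1019/24 → (4021/24, 395/6)
  seg 9: up by d3 = 14 → (4021/24, 479/6)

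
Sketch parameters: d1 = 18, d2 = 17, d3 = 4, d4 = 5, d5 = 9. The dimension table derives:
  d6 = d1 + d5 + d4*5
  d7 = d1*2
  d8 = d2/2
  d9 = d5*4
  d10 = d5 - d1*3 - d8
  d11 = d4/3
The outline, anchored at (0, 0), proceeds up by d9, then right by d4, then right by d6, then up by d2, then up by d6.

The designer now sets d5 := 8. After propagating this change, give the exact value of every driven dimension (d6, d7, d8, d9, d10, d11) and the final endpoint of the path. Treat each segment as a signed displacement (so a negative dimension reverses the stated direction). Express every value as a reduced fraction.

Apply edit: d5 := 8
  d6 = d1 + d5 + d4*5 = 51
  d7 = d1*2 = 36
  d8 = d2/2 = 17/2
  d9 = d5*4 = 32
  d10 = d5 - d1*3 - d8 = -109/2
  d11 = d4/3 = 5/3
Walk from origin (0, 0):
  seg 1: up by d9 = 32 → (0, 32)
  seg 2: right by d4 = 5 → (5, 32)
  seg 3: right by d6 = 51 → (56, 32)
  seg 4: up by d2 = 17 → (56, 49)
  seg 5: up by d6 = 51 → (56, 100)

d6 = 51
d7 = 36
d8 = 17/2
d9 = 32
d10 = -109/2
d11 = 5/3
endpoint = (56, 100)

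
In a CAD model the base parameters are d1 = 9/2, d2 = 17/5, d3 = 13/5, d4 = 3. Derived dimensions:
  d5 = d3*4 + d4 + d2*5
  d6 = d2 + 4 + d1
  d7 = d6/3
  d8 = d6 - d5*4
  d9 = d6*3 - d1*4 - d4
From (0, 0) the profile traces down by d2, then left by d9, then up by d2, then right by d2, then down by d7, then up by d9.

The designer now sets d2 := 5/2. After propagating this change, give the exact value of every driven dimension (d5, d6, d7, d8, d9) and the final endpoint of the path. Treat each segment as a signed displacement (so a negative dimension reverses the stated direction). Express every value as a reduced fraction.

d5 = 259/10
d6 = 11
d7 = 11/3
d8 = -463/5
d9 = 12
endpoint = (-19/2, 25/3)

Apply edit: d2 := 5/2
  d5 = d3*4 + d4 + d2*5 = 259/10
  d6 = d2 + 4 + d1 = 11
  d7 = d6/3 = 11/3
  d8 = d6 - d5*4 = -463/5
  d9 = d6*3 - d1*4 - d4 = 12
Walk from origin (0, 0):
  seg 1: down by d2 = 5/2 → (0, -5/2)
  seg 2: left by d9 = 12 → (-12, -5/2)
  seg 3: up by d2 = 5/2 → (-12, 0)
  seg 4: right by d2 = 5/2 → (-19/2, 0)
  seg 5: down by d7 = 11/3 → (-19/2, -11/3)
  seg 6: up by d9 = 12 → (-19/2, 25/3)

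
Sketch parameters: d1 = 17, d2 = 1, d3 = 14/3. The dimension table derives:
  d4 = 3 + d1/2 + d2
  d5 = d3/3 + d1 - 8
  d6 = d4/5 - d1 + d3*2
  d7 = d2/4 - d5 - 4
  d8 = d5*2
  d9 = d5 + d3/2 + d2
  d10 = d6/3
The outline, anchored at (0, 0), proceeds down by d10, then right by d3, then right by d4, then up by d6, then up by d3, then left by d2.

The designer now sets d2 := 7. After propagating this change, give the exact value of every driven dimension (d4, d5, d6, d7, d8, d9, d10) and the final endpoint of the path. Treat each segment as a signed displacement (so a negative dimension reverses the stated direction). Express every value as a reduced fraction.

Apply edit: d2 := 7
  d4 = 3 + d1/2 + d2 = 37/2
  d5 = d3/3 + d1 - 8 = 95/9
  d6 = d4/5 - d1 + d3*2 = -119/30
  d7 = d2/4 - d5 - 4 = -461/36
  d8 = d5*2 = 190/9
  d9 = d5 + d3/2 + d2 = 179/9
  d10 = d6/3 = -119/90
Walk from origin (0, 0):
  seg 1: down by d10 = -119/90 → (0, 119/90)
  seg 2: right by d3 = 14/3 → (14/3, 119/90)
  seg 3: right by d4 = 37/2 → (139/6, 119/90)
  seg 4: up by d6 = -119/30 → (139/6, -119/45)
  seg 5: up by d3 = 14/3 → (139/6, 91/45)
  seg 6: left by d2 = 7 → (97/6, 91/45)

d4 = 37/2
d5 = 95/9
d6 = -119/30
d7 = -461/36
d8 = 190/9
d9 = 179/9
d10 = -119/90
endpoint = (97/6, 91/45)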